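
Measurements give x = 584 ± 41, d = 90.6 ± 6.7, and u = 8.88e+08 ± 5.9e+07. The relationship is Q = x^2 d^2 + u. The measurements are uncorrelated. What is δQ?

5.74e+08

Let p = x^2·d^2 = 2.8e+09. δp/p = √((2·δx/x)² + (2·δd/d)²) = √(0.0197 + 0.0219) = 0.204, so δp = 5.71e+08.
Q = p + u: δQ = √(δp² + δu²) = √(3.26e+17 + 3.48e+15) = 5.74e+08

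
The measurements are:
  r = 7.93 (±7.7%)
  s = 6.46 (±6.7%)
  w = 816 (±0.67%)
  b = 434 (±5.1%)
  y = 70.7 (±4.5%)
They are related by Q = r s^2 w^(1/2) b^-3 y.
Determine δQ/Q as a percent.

Relative error in a monomial: (δQ/Q)² = Σ (nᵢ · δxᵢ/xᵢ)².
  (1·δr/r)² = (1×0.0770)² = 0.00593;  (2·δs/s)² = (2×0.0670)² = 0.0180;  (½·δw/w)² = (0.5×0.00670)² = 1.12e-05;  (-3·δb/b)² = (-3×0.0510)² = 0.0234;  (1·δy/y)² = (1×0.0450)² = 0.00202
δQ/Q = √(0.0493) = 0.222

22.2%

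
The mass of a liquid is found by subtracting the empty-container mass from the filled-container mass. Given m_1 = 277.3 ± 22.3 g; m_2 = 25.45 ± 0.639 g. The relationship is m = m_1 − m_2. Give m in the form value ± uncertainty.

Each term contributes (cᵢ δxᵢ)² to (δm)²:
  (δm_1)² = 497;  (δm_2)² = 0.408
δm = √(498) = 22.3 g
m = 251.9 g.

251.9 ± 22.3 g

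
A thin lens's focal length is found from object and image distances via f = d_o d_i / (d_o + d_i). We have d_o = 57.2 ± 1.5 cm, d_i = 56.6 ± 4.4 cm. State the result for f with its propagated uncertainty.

28.4 ± 1.17 cm

∂f/∂d_o = (d_i/(d_o+d_i))² = 0.247;  ∂f/∂d_i = (d_o/(d_o+d_i))² = 0.253
δf = √((∂f/∂d_o · δd_o)² + (∂f/∂d_i · δd_i)²) = √(0.138 + 1.24) = 1.17 cm
f = 28.4 cm.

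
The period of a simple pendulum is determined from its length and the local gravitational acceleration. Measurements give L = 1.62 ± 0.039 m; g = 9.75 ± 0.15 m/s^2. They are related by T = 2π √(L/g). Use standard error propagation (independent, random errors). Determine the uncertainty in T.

0.0366 s

T is a product of powers, so relative uncertainties combine in quadrature:
  (½·δL/L)² = (0.5×0.0241)² = 0.000145;  (−½·δg/g)² = (-0.5×0.0154)² = 5.92e-05
δT/T = √(0.000204) = 0.0143
T = 2.56 s, so δT = 0.0143 × 2.56 = 0.0366 s.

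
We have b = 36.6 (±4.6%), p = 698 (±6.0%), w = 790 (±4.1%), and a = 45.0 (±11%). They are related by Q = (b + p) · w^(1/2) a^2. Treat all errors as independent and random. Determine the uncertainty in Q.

9.54e+06

Let u = b + p = 735. δu = √(δb² + δp²) = √(2.83 + 1750) = 41.9, so δu/u = 0.0571.
Q is then a monomial in u, w, a:
δQ/Q = √((δu/u)² + (½·δw/w)² + (2·δa/a)²) = √(0.00326 + 0.000420 + 0.0484) = 0.228
Q = 4.18e+07, so δQ = 0.228 × 4.18e+07 = 9.54e+06.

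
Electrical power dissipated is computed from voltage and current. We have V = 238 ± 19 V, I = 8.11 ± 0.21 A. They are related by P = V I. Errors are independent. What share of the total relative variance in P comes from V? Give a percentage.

(δP/P)² = (1·δV/V)² + (1·δI/I)²
  V term: (1×0.0798)² = 0.00637
  I term: (1×0.0259)² = 0.000670
Total = 0.00704. Share from V = 0.00637/0.00704 = 0.905.

90.5%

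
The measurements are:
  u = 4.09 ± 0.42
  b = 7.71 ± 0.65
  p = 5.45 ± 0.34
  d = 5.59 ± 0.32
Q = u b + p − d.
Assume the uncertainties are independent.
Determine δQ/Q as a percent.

13.4%

Let w = u·b = 31.5. δw/w = √((1·δu/u)² + (1·δb/b)²) = √(0.0105 + 0.00711) = 0.133, so δw = 4.19.
Q = w + p − d: δQ = √(δw² + δp² + δd²) = √(17.6 + 0.116 + 0.102) = 4.22
Q = 31.4, so δQ/Q = 4.22/31.4 = 0.134.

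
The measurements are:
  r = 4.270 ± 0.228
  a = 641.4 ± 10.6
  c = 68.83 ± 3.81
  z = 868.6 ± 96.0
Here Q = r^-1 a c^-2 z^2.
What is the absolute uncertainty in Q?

Relative error in a monomial: (δQ/Q)² = Σ (nᵢ · δxᵢ/xᵢ)².
  (-1·δr/r)² = (-1×0.0534)² = 0.00285;  (1·δa/a)² = (1×0.0165)² = 0.000273;  (-2·δc/c)² = (-2×0.0554)² = 0.0123;  (2·δz/z)² = (2×0.111)² = 0.0489
δQ/Q = √(0.0642) = 0.253
Q = 23920, so δQ = 0.253 × 23920 = 6060.

6060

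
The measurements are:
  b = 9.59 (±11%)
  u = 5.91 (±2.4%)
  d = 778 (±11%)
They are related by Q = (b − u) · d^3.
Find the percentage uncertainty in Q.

Let w = b − u = 3.68. δw = √(δb² + δu²) = √(1.11 + 0.0201) = 1.06, so δw/w = 0.289.
Q is then a monomial in w, d:
δQ/Q = √((δw/w)² + (3·δd/d)²) = √(0.0837 + 0.109) = 0.439

43.9%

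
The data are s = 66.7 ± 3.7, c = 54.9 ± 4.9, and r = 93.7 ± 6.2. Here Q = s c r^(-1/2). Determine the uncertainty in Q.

41.7

For a monomial Q ∝ s, c, r^(-1/2), fractional errors add in quadrature:
  (1·δs/s)² = (1×0.0555)² = 0.00308;  (1·δc/c)² = (1×0.0893)² = 0.00797;  (−½·δr/r)² = (-0.5×0.0662)² = 0.00109
δQ/Q = √(0.0121) = 0.110
Q = 378, so δQ = 0.110 × 378 = 41.7.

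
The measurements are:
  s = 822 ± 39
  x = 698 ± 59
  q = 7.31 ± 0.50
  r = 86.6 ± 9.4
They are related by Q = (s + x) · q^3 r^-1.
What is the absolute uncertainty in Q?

Let u = s + x = 1520. δu = √(δs² + δx²) = √(1520 + 3480) = 70.7, so δu/u = 0.0465.
Q is then a monomial in u, q, r:
δQ/Q = √((δu/u)² + (3·δq/q)² + (-1·δr/r)²) = √(0.00216 + 0.0421 + 0.0118) = 0.237
Q = 6860, so δQ = 0.237 × 6860 = 1620.

1620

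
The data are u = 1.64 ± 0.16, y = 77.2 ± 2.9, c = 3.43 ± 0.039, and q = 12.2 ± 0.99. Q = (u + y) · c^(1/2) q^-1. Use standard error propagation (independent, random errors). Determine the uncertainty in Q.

1.07

Let w = u + y = 78.8. δw = √(δu² + δy²) = √(0.0256 + 8.41) = 2.90, so δw/w = 0.0368.
Q is then a monomial in w, c, q:
δQ/Q = √((δw/w)² + (½·δc/c)² + (-1·δq/q)²) = √(0.00136 + 3.23e-05 + 0.00658) = 0.0893
Q = 12.0, so δQ = 0.0893 × 12.0 = 1.07.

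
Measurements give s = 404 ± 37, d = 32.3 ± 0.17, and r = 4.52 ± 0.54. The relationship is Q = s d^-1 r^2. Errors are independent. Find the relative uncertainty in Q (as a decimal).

0.256

Since Q is a product/quotient, work with relative uncertainties:
  (1·δs/s)² = (1×0.0916)² = 0.00839;  (-1·δd/d)² = (-1×0.00526)² = 2.77e-05;  (2·δr/r)² = (2×0.119)² = 0.0571
δQ/Q = √(0.0655) = 0.256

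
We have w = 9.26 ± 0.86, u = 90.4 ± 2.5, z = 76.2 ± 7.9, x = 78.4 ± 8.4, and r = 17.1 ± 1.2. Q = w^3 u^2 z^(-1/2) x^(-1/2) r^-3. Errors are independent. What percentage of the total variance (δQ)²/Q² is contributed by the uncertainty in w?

59.5%

(δQ/Q)² = (3·δw/w)² + (2·δu/u)² + (−½·δz/z)² + (−½·δx/x)² + (-3·δr/r)²
  w term: (3×0.0929)² = 0.0776
  u term: (2×0.0277)² = 0.00306
  z term: (-0.5×0.104)² = 0.00269
  x term: (-0.5×0.107)² = 0.00287
  r term: (-3×0.0702)² = 0.0443
Total = 0.131. Share from w = 0.0776/0.131 = 0.595.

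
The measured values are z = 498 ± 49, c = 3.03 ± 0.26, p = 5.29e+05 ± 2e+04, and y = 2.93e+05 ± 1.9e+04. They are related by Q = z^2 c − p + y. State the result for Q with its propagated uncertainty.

Let w = z^2·c = 7.51e+05. δw/w = √((2·δz/z)² + (1·δc/c)²) = √(0.0387 + 0.00736) = 0.215, so δw = 1.61e+05.
Q = w − p + y: δQ = √(δw² + δp² + δy²) = √(2.6e+10 + 4e+08 + 3.61e+08) = 1.64e+05
Q = 5.15e+05.

(5.15 ± 1.64) × 10^5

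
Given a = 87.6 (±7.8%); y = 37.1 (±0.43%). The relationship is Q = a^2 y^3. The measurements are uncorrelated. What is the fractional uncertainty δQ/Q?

Products/powers → add relative errors in quadrature, weighted by exponent:
  (2·δa/a)² = (2×0.0780)² = 0.0243;  (3·δy/y)² = (3×0.00430)² = 0.000166
δQ/Q = √(0.0245) = 0.157

0.157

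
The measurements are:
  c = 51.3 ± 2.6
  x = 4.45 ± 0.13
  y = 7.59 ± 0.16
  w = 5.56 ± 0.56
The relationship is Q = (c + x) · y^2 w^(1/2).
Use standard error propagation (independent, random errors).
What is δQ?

610

Let u = c + x = 55.8. δu = √(δc² + δx²) = √(6.76 + 0.0169) = 2.60, so δu/u = 0.0467.
Q is then a monomial in u, y, w:
δQ/Q = √((δu/u)² + (2·δy/y)² + (½·δw/w)²) = √(0.00218 + 0.00178 + 0.00254) = 0.0806
Q = 7570, so δQ = 0.0806 × 7570 = 610.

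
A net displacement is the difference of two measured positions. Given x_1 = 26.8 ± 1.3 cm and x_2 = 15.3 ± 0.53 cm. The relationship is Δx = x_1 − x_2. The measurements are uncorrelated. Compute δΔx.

1.40 cm

Sums and differences: (δΔx)² = Σ (cᵢ δxᵢ)².
  (δx_1)² = 1.69;  (δx_2)² = 0.281
δΔx = √(1.97) = 1.40 cm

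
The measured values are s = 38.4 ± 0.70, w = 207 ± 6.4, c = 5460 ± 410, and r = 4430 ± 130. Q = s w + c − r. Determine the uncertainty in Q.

516

Let p = s·w = 7950. δp/p = √((1·δs/s)² + (1·δw/w)²) = √(0.000332 + 0.000956) = 0.0359, so δp = 285.
Q = p + c − r: δQ = √(δp² + δc² + δr²) = √(81400 + 1.68e+05 + 16900) = 516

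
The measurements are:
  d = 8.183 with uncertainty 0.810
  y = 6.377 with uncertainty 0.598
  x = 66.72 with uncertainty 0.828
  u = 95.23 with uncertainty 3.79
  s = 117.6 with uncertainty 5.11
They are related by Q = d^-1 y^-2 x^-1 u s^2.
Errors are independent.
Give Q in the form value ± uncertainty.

Q is a product of powers, so relative uncertainties combine in quadrature:
  (-1·δd/d)² = (-1×0.0990)² = 0.00980;  (-2·δy/y)² = (-2×0.0938)² = 0.0352;  (-1·δx/x)² = (-1×0.0124)² = 0.000154;  (1·δu/u)² = (1×0.0398)² = 0.00158;  (2·δs/s)² = (2×0.0435)² = 0.00755
δQ/Q = √(0.0543) = 0.233
Q = 59.32, so δQ = 0.233 × 59.32 = 13.8.

59.32 ± 13.8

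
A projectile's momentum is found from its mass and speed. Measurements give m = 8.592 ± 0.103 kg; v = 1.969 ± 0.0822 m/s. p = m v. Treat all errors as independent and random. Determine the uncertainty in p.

0.735 kg·m/s

Each factor contributes (exponent × relative error)² to (δp/p)²:
  (1·δm/m)² = (1×0.0120)² = 0.000144;  (1·δv/v)² = (1×0.0417)² = 0.00174
δp/p = √(0.00189) = 0.0434
p = 16.92 kg·m/s, so δp = 0.0434 × 16.92 = 0.735 kg·m/s.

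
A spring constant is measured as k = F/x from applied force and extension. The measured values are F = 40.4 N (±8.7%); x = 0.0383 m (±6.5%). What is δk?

115 N/m

Products/powers → add relative errors in quadrature, weighted by exponent:
  (1·δF/F)² = (1×0.0870)² = 0.00757;  (-1·δx/x)² = (-1×0.0650)² = 0.00423
δk/k = √(0.0118) = 0.109
k = 1050 N/m, so δk = 0.109 × 1050 = 115 N/m.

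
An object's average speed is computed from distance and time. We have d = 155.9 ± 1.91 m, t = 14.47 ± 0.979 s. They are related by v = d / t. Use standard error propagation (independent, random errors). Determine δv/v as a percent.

6.88%

Since v is a product/quotient, work with relative uncertainties:
  (1·δd/d)² = (1×0.0123)² = 0.000150;  (-1·δt/t)² = (-1×0.0677)² = 0.00458
δv/v = √(0.00473) = 0.0688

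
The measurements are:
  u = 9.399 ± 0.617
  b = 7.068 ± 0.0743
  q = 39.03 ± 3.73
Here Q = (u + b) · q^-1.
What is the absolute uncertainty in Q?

0.0434

Let w = u + b = 16.47. δw = √(δu² + δb²) = √(0.381 + 0.00552) = 0.621, so δw/w = 0.0377.
Q is then a monomial in w, q:
δQ/Q = √((δw/w)² + (-1·δq/q)²) = √(0.00142 + 0.00913) = 0.103
Q = 0.4219, so δQ = 0.103 × 0.4219 = 0.0434.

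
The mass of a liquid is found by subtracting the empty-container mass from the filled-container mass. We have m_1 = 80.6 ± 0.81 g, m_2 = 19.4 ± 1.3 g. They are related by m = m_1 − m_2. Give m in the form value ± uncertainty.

61.2 ± 1.53 g

m is a linear combination, so absolute uncertainties add in quadrature:
  (δm_1)² = 0.656;  (δm_2)² = 1.69
δm = √(2.35) = 1.53 g
m = 61.2 g.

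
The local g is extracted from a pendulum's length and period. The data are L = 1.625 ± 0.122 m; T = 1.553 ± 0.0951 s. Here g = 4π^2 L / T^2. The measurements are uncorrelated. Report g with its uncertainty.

26.60 ± 3.82 m/s^2

Since g is a product/quotient, work with relative uncertainties:
  (1·δL/L)² = (1×0.0751)² = 0.00564;  (-2·δT/T)² = (-2×0.0612)² = 0.0150
δg/g = √(0.0206) = 0.144
g = 26.60 m/s^2, so δg = 0.144 × 26.60 = 3.82 m/s^2.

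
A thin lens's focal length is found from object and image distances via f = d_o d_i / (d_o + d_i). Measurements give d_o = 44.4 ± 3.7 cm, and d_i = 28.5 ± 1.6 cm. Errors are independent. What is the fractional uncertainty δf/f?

∂f/∂d_o = (d_i/(d_o+d_i))² = 0.153;  ∂f/∂d_i = (d_o/(d_o+d_i))² = 0.371
δf = √((∂f/∂d_o · δd_o)² + (∂f/∂d_i · δd_i)²) = √(0.320 + 0.352) = 0.820 cm
f = 17.4 cm, so δf/f = 0.820/17.4 = 0.0472.

0.0472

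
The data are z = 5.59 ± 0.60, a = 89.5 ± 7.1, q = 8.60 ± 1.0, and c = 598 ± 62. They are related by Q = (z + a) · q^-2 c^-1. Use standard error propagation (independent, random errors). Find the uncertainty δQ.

Let u = z + a = 95.1. δu = √(δz² + δa²) = √(0.360 + 50.4) = 7.13, so δu/u = 0.0749.
Q is then a monomial in u, q, c:
δQ/Q = √((δu/u)² + (-2·δq/q)² + (-1·δc/c)²) = √(0.00561 + 0.0541 + 0.0107) = 0.265
Q = 0.00215, so δQ = 0.265 × 0.00215 = 0.000571.

0.000571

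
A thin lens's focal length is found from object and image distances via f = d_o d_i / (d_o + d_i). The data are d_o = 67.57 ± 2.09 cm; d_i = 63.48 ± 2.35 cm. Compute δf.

0.794 cm

∂f/∂d_o = (d_i/(d_o+d_i))² = 0.235;  ∂f/∂d_i = (d_o/(d_o+d_i))² = 0.266
δf = √((∂f/∂d_o · δd_o)² + (∂f/∂d_i · δd_i)²) = √(0.240 + 0.390) = 0.794 cm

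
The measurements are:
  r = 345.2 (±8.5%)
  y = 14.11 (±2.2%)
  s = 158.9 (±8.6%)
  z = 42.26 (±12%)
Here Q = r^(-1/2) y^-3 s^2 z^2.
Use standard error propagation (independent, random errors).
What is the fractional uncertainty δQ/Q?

Relative error in a monomial: (δQ/Q)² = Σ (nᵢ · δxᵢ/xᵢ)².
  (−½·δr/r)² = (-0.5×0.0850)² = 0.00181;  (-3·δy/y)² = (-3×0.0220)² = 0.00436;  (2·δs/s)² = (2×0.0860)² = 0.0296;  (2·δz/z)² = (2×0.120)² = 0.0576
δQ/Q = √(0.0933) = 0.306

0.306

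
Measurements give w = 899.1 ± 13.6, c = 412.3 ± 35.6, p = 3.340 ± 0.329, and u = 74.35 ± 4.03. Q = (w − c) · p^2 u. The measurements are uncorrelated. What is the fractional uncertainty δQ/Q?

Let h = w − c = 486.8. δh = √(δw² + δc²) = √(185 + 1270) = 38.1, so δh/h = 0.0783.
Q is then a monomial in h, p, u:
δQ/Q = √((δh/h)² + (2·δp/p)² + (1·δu/u)²) = √(0.00613 + 0.0388 + 0.00294) = 0.219

0.219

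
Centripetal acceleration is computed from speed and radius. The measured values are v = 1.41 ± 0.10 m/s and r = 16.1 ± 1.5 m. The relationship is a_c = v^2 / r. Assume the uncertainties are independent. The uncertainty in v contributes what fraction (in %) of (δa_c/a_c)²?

(δa_c/a_c)² = (2·δv/v)² + (-1·δr/r)²
  v term: (2×0.0709)² = 0.0201
  r term: (-1×0.0932)² = 0.00868
Total = 0.0288. Share from v = 0.0201/0.0288 = 0.699.

69.9%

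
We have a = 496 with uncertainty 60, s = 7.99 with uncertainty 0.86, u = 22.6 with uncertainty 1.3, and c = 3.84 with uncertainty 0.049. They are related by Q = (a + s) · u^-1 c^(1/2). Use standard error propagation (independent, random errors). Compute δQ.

Let w = a + s = 504. δw = √(δa² + δs²) = √(3600 + 0.740) = 60.0, so δw/w = 0.119.
Q is then a monomial in w, u, c:
δQ/Q = √((δw/w)² + (-1·δu/u)² + (½·δc/c)²) = √(0.0142 + 0.00331 + 4.07e-05) = 0.132
Q = 43.7, so δQ = 0.132 × 43.7 = 5.79.

5.79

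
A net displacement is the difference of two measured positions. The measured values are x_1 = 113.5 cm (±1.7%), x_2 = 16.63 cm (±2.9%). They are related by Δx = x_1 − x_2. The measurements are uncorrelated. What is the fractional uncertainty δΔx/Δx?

For a sum/difference, combine absolute errors in quadrature:
  (δx_1)² = 3.72;  (δx_2)² = 0.233
δΔx = √(3.96) = 1.99 cm
Δx = 96.87 cm, so δΔx/Δx = 1.99/96.87 = 0.0205.

0.0205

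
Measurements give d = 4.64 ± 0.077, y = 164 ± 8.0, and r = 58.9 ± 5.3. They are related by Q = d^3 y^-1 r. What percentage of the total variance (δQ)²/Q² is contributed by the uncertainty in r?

62.5%

(δQ/Q)² = (3·δd/d)² + (-1·δy/y)² + (1·δr/r)²
  d term: (3×0.0166)² = 0.00248
  y term: (-1×0.0488)² = 0.00238
  r term: (1×0.0900)² = 0.00810
Total = 0.0130. Share from r = 0.00810/0.0130 = 0.625.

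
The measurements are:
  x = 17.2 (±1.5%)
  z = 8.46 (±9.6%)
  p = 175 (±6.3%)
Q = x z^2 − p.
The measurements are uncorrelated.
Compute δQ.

237

Let w = x·z^2 = 1230. δw/w = √((1·δx/x)² + (2·δz/z)²) = √(0.000225 + 0.0369) = 0.193, so δw = 237.
Q = w − p: δQ = √(δw² + δp²) = √(56200 + 122) = 237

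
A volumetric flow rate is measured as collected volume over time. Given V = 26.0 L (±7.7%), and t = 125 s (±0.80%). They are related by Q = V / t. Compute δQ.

For a monomial Q ∝ V, t^-1, fractional errors add in quadrature:
  (1·δV/V)² = (1×0.0770)² = 0.00593;  (-1·δt/t)² = (-1×0.00800)² = 6.4e-05
δQ/Q = √(0.00599) = 0.0774
Q = 0.208 L/s, so δQ = 0.0774 × 0.208 = 0.0161 L/s.

0.0161 L/s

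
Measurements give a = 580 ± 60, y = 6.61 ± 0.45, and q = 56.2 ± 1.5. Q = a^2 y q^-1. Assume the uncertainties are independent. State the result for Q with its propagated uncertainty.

39600 ± 8680

Products/powers → add relative errors in quadrature, weighted by exponent:
  (2·δa/a)² = (2×0.103)² = 0.0428;  (1·δy/y)² = (1×0.0681)² = 0.00463;  (-1·δq/q)² = (-1×0.0267)² = 0.000712
δQ/Q = √(0.0482) = 0.219
Q = 39600, so δQ = 0.219 × 39600 = 8680.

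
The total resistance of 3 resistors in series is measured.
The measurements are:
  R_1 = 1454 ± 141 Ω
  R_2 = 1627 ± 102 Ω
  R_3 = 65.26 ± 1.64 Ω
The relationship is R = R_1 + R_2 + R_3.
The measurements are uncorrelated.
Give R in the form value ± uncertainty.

3146 ± 174 Ω

R is a linear combination, so absolute uncertainties add in quadrature:
  (δR_1)² = 19900;  (δR_2)² = 10400;  (δR_3)² = 2.69
δR = √(30300) = 174 Ω
R = 3146 Ω.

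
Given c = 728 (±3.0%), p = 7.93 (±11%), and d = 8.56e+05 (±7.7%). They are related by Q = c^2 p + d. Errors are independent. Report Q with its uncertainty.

Let w = c^2·p = 4.2e+06. δw/w = √((2·δc/c)² + (1·δp/p)²) = √(0.00360 + 0.0121) = 0.125, so δw = 5.27e+05.
Q = w + d: δQ = √(δw² + δd²) = √(2.77e+11 + 4.34e+09) = 5.31e+05
Q = 5.06e+06.

(5.06 ± 0.531) × 10^6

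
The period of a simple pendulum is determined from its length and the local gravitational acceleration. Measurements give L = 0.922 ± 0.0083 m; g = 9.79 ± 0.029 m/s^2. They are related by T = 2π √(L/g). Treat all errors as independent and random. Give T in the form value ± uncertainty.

1.93 ± 0.00914 s

T is a product of powers, so relative uncertainties combine in quadrature:
  (½·δL/L)² = (0.5×0.00900)² = 2.03e-05;  (−½·δg/g)² = (-0.5×0.00296)² = 2.19e-06
δT/T = √(2.25e-05) = 0.00474
T = 1.93 s, so δT = 0.00474 × 1.93 = 0.00914 s.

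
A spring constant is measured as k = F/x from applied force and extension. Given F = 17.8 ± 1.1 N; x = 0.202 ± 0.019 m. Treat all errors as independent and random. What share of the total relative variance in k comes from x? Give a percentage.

(δk/k)² = (1·δF/F)² + (-1·δx/x)²
  F term: (1×0.0618)² = 0.00382
  x term: (-1×0.0941)² = 0.00885
Total = 0.0127. Share from x = 0.00885/0.0127 = 0.698.

69.8%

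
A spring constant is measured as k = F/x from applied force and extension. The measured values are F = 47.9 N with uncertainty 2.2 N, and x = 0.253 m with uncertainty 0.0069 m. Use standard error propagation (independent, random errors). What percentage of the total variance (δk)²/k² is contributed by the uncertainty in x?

26.1%

(δk/k)² = (1·δF/F)² + (-1·δx/x)²
  F term: (1×0.0459)² = 0.00211
  x term: (-1×0.0273)² = 0.000744
Total = 0.00285. Share from x = 0.000744/0.00285 = 0.261.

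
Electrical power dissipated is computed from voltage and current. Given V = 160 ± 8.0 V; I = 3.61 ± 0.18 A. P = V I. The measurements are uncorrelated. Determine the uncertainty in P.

Relative error in a monomial: (δP/P)² = Σ (nᵢ · δxᵢ/xᵢ)².
  (1·δV/V)² = (1×0.0500)² = 0.00250;  (1·δI/I)² = (1×0.0499)² = 0.00249
δP/P = √(0.00499) = 0.0706
P = 578 W, so δP = 0.0706 × 578 = 40.8 W.

40.8 W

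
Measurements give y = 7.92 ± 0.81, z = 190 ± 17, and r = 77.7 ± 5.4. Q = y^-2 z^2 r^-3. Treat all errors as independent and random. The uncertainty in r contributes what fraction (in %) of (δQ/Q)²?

(δQ/Q)² = (-2·δy/y)² + (2·δz/z)² + (-3·δr/r)²
  y term: (-2×0.102)² = 0.0418
  z term: (2×0.0895)² = 0.0320
  r term: (-3×0.0695)² = 0.0435
Total = 0.117. Share from r = 0.0435/0.117 = 0.370.

37.0%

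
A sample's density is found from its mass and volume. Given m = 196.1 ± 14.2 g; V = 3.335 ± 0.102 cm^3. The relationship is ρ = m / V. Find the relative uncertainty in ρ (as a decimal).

0.0786

ρ is a product of powers, so relative uncertainties combine in quadrature:
  (1·δm/m)² = (1×0.0724)² = 0.00524;  (-1·δV/V)² = (-1×0.0306)² = 0.000935
δρ/ρ = √(0.00618) = 0.0786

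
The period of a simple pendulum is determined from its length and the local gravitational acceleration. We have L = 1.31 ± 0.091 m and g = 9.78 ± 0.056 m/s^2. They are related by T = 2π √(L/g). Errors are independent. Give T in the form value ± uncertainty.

For a monomial T ∝ L^(1/2), g^(-1/2), fractional errors add in quadrature:
  (½·δL/L)² = (0.5×0.0695)² = 0.00121;  (−½·δg/g)² = (-0.5×0.00573)² = 8.2e-06
δT/T = √(0.00121) = 0.0349
T = 2.30 s, so δT = 0.0349 × 2.30 = 0.0801 s.

2.30 ± 0.0801 s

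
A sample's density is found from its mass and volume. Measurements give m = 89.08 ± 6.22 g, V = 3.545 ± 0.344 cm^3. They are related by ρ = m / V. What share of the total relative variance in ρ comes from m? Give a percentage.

34.1%

(δρ/ρ)² = (1·δm/m)² + (-1·δV/V)²
  m term: (1×0.0698)² = 0.00488
  V term: (-1×0.0970)² = 0.00942
Total = 0.0143. Share from m = 0.00488/0.0143 = 0.341.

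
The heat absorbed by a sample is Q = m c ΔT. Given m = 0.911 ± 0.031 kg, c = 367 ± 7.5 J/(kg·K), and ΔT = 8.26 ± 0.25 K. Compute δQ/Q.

Since Q is a product/quotient, work with relative uncertainties:
  (1·δm/m)² = (1×0.0340)² = 0.00116;  (1·δc/c)² = (1×0.0204)² = 0.000418;  (1·δΔT/ΔT)² = (1×0.0303)² = 0.000916
δQ/Q = √(0.00249) = 0.0499

0.0499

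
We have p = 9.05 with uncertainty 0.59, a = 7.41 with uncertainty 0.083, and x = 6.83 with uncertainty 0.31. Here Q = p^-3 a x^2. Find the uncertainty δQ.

0.101

Q is a product of powers, so relative uncertainties combine in quadrature:
  (-3·δp/p)² = (-3×0.0652)² = 0.0383;  (1·δa/a)² = (1×0.0112)² = 0.000125;  (2·δx/x)² = (2×0.0454)² = 0.00824
δQ/Q = √(0.0466) = 0.216
Q = 0.466, so δQ = 0.216 × 0.466 = 0.101.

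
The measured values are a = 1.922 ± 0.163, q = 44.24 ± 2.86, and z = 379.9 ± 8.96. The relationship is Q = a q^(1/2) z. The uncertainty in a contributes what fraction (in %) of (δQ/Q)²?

81.8%

(δQ/Q)² = (1·δa/a)² + (½·δq/q)² + (1·δz/z)²
  a term: (1×0.0848)² = 0.00719
  q term: (0.5×0.0646)² = 0.00104
  z term: (1×0.0236)² = 0.000556
Total = 0.00879. Share from a = 0.00719/0.00879 = 0.818.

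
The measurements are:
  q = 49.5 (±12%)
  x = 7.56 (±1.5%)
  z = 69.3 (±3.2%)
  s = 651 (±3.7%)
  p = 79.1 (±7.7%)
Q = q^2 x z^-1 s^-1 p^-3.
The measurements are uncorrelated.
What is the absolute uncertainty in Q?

2.8e-07

Each factor contributes (exponent × relative error)² to (δQ/Q)²:
  (2·δq/q)² = (2×0.120)² = 0.0576;  (1·δx/x)² = (1×0.0150)² = 0.000225;  (-1·δz/z)² = (-1×0.0320)² = 0.00102;  (-1·δs/s)² = (-1×0.0370)² = 0.00137;  (-3·δp/p)² = (-3×0.0770)² = 0.0534
δQ/Q = √(0.114) = 0.337
Q = 8.3e-07, so δQ = 0.337 × 8.3e-07 = 2.8e-07.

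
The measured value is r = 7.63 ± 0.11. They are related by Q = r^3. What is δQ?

Q ∝ r^3, so δQ/Q = |3| · δr/r = 3 × 0.0144 = 0.0433.
Q = 444, so δQ = 0.0433 × 444 = 19.2.

19.2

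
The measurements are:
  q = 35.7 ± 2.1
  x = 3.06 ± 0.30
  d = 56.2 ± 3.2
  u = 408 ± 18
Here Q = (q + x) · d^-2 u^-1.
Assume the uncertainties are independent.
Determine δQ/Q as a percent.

Let w = q + x = 38.8. δw = √(δq² + δx²) = √(4.41 + 0.0900) = 2.12, so δw/w = 0.0547.
Q is then a monomial in w, d, u:
δQ/Q = √((δw/w)² + (-2·δd/d)² + (-1·δu/u)²) = √(0.00300 + 0.0130 + 0.00195) = 0.134

13.4%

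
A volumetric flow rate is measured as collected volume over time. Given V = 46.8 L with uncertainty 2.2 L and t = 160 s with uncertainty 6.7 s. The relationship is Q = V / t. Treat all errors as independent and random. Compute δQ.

For a monomial Q ∝ V, t^-1, fractional errors add in quadrature:
  (1·δV/V)² = (1×0.0470)² = 0.00221;  (-1·δt/t)² = (-1×0.0419)² = 0.00175
δQ/Q = √(0.00396) = 0.0630
Q = 0.292 L/s, so δQ = 0.0630 × 0.292 = 0.0184 L/s.

0.0184 L/s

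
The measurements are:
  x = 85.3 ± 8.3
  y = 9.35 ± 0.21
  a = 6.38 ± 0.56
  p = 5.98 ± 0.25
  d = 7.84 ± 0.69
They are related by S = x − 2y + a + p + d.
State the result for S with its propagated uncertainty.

86.8 ± 8.36

Absolute uncertainties add in quadrature for a linear combination:
  (δx)² = 68.9;  (2·δy)² = 0.176;  (δa)² = 0.314;  (δp)² = 0.0625;  (δd)² = 0.476
δS = √(69.9) = 8.36
S = 86.8.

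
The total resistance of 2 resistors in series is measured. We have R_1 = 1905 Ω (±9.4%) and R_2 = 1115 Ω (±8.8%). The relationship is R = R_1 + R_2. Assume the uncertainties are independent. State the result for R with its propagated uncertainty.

R is a linear combination, so absolute uncertainties add in quadrature:
  (δR_1)² = 32100;  (δR_2)² = 9630
δR = √(41700) = 204 Ω
R = 3020 Ω.

3020 ± 204 Ω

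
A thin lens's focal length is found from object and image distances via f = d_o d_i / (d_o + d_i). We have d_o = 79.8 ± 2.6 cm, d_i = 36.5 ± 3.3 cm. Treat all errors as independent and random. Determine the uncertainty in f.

1.57 cm

∂f/∂d_o = (d_i/(d_o+d_i))² = 0.0985;  ∂f/∂d_i = (d_o/(d_o+d_i))² = 0.471
δf = √((∂f/∂d_o · δd_o)² + (∂f/∂d_i · δd_i)²) = √(0.0656 + 2.41) = 1.57 cm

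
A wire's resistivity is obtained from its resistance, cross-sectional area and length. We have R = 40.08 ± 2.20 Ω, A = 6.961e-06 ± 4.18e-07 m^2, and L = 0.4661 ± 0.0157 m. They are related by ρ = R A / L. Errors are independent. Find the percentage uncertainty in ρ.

8.81%

ρ is a product of powers, so relative uncertainties combine in quadrature:
  (1·δR/R)² = (1×0.0549)² = 0.00301;  (1·δA/A)² = (1×0.0600)² = 0.00361;  (-1·δL/L)² = (-1×0.0337)² = 0.00113
δρ/ρ = √(0.00775) = 0.0881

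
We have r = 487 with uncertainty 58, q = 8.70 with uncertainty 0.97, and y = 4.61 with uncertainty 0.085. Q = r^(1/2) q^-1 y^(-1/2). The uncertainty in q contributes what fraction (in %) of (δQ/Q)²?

77.4%

(δQ/Q)² = (½·δr/r)² + (-1·δq/q)² + (−½·δy/y)²
  r term: (0.5×0.119)² = 0.00355
  q term: (-1×0.111)² = 0.0124
  y term: (-0.5×0.0184)² = 8.5e-05
Total = 0.0161. Share from q = 0.0124/0.0161 = 0.774.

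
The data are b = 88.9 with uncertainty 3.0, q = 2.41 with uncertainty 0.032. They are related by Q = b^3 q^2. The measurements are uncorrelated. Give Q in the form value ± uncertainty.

Relative error in a monomial: (δQ/Q)² = Σ (nᵢ · δxᵢ/xᵢ)².
  (3·δb/b)² = (3×0.0337)² = 0.0102;  (2·δq/q)² = (2×0.0133)² = 0.000705
δQ/Q = √(0.0110) = 0.105
Q = 4.08e+06, so δQ = 0.105 × 4.08e+06 = 4.27e+05.

(4.08 ± 0.427) × 10^6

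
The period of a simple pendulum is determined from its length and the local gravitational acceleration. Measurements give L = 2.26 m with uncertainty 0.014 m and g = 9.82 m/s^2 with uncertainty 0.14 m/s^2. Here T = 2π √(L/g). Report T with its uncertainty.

Products/powers → add relative errors in quadrature, weighted by exponent:
  (½·δL/L)² = (0.5×0.00619)² = 9.59e-06;  (−½·δg/g)² = (-0.5×0.0143)² = 5.08e-05
δT/T = √(6.04e-05) = 0.00777
T = 3.01 s, so δT = 0.00777 × 3.01 = 0.0234 s.

3.01 ± 0.0234 s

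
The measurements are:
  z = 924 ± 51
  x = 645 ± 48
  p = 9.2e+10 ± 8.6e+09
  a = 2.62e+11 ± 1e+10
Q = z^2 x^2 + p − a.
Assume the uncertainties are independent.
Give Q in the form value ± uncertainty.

Let w = z^2·x^2 = 3.55e+11. δw/w = √((2·δz/z)² + (2·δx/x)²) = √(0.0122 + 0.0222) = 0.185, so δw = 6.58e+10.
Q = w + p − a: δQ = √(δw² + δp² + δa²) = √(4.33e+21 + 7.4e+19 + 1e+20) = 6.71e+10
Q = 1.85e+11.

(1.85 ± 0.671) × 10^11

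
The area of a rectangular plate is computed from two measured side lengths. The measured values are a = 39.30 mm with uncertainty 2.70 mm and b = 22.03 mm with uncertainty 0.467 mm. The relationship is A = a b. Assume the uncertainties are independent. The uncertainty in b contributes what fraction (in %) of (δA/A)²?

8.69%

(δA/A)² = (1·δa/a)² + (1·δb/b)²
  a term: (1×0.0687)² = 0.00472
  b term: (1×0.0212)² = 0.000449
Total = 0.00517. Share from b = 0.000449/0.00517 = 0.0869.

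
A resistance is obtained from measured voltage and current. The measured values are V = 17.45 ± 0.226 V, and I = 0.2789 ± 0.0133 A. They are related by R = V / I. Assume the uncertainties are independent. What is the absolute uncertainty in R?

For a monomial R ∝ V, I^-1, fractional errors add in quadrature:
  (1·δV/V)² = (1×0.0130)² = 0.000168;  (-1·δI/I)² = (-1×0.0477)² = 0.00227
δR/R = √(0.00244) = 0.0494
R = 62.57 Ω, so δR = 0.0494 × 62.57 = 3.09 Ω.

3.09 Ω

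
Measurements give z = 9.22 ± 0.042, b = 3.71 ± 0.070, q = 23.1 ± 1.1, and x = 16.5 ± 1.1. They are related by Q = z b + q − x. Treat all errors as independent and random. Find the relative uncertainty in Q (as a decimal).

Let p = z·b = 34.2. δp/p = √((1·δz/z)² + (1·δb/b)²) = √(2.08e-05 + 0.000356) = 0.0194, so δp = 0.664.
Q = p + q − x: δQ = √(δp² + δq² + δx²) = √(0.441 + 1.21 + 1.21) = 1.69
Q = 40.8, so δQ/Q = 1.69/40.8 = 0.0414.

0.0414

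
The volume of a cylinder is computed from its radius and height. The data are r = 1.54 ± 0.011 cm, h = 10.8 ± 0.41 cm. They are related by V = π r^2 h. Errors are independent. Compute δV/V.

0.0406

Relative error in a monomial: (δV/V)² = Σ (nᵢ · δxᵢ/xᵢ)².
  (2·δr/r)² = (2×0.00714)² = 0.000204;  (1·δh/h)² = (1×0.0380)² = 0.00144
δV/V = √(0.00165) = 0.0406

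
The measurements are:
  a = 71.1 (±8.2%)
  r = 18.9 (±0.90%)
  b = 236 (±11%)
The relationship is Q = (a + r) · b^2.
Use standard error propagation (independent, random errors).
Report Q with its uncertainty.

Let u = a + r = 90.0. δu = √(δa² + δr²) = √(34.0 + 0.0289) = 5.83, so δu/u = 0.0648.
Q is then a monomial in u, b:
δQ/Q = √((δu/u)² + (2·δb/b)²) = √(0.00420 + 0.0484) = 0.229
Q = 5.01e+06, so δQ = 0.229 × 5.01e+06 = 1.15e+06.

(5.01 ± 1.15) × 10^6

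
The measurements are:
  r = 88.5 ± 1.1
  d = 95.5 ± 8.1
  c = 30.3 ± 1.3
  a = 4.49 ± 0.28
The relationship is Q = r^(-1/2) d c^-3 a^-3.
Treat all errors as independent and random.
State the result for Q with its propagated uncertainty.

(4.03 ± 0.978) × 10^-6

For a monomial Q ∝ r^(-1/2), d, c^-3, a^-3, fractional errors add in quadrature:
  (−½·δr/r)² = (-0.5×0.0124)² = 3.86e-05;  (1·δd/d)² = (1×0.0848)² = 0.00719;  (-3·δc/c)² = (-3×0.0429)² = 0.0166;  (-3·δa/a)² = (-3×0.0624)² = 0.0350
δQ/Q = √(0.0588) = 0.242
Q = 4.03e-06, so δQ = 0.242 × 4.03e-06 = 9.78e-07.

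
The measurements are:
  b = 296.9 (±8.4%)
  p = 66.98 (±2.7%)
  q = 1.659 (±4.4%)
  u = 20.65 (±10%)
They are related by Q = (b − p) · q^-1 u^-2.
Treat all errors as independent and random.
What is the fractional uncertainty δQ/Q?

Let w = b − p = 229.9. δw = √(δb² + δp²) = √(622 + 3.27) = 25.0, so δw/w = 0.109.
Q is then a monomial in w, q, u:
δQ/Q = √((δw/w)² + (-1·δq/q)² + (-2·δu/u)²) = √(0.0118 + 0.00194 + 0.0400) = 0.232

0.232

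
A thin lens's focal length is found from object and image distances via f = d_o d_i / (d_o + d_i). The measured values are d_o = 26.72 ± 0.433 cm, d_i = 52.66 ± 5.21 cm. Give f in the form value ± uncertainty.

17.73 ± 0.620 cm

∂f/∂d_o = (d_i/(d_o+d_i))² = 0.440;  ∂f/∂d_i = (d_o/(d_o+d_i))² = 0.113
δf = √((∂f/∂d_o · δd_o)² + (∂f/∂d_i · δd_i)²) = √(0.0363 + 0.348) = 0.620 cm
f = 17.73 cm.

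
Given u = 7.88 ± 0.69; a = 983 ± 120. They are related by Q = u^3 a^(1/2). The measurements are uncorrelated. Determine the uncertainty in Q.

Since Q is a product/quotient, work with relative uncertainties:
  (3·δu/u)² = (3×0.0876)² = 0.0690;  (½·δa/a)² = (0.5×0.122)² = 0.00373
δQ/Q = √(0.0727) = 0.270
Q = 15300, so δQ = 0.270 × 15300 = 4140.

4140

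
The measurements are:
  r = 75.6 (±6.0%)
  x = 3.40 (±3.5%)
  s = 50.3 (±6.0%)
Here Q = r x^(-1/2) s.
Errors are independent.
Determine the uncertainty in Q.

Q is a product of powers, so relative uncertainties combine in quadrature:
  (1·δr/r)² = (1×0.0600)² = 0.00360;  (−½·δx/x)² = (-0.5×0.0350)² = 0.000306;  (1·δs/s)² = (1×0.0600)² = 0.00360
δQ/Q = √(0.00751) = 0.0866
Q = 2060, so δQ = 0.0866 × 2060 = 179.

179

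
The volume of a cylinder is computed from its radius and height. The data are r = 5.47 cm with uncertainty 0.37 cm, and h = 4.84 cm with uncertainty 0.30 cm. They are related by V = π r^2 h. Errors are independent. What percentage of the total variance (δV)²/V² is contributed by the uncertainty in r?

82.6%

(δV/V)² = (2·δr/r)² + (1·δh/h)²
  r term: (2×0.0676)² = 0.0183
  h term: (1×0.0620)² = 0.00384
Total = 0.0221. Share from r = 0.0183/0.0221 = 0.826.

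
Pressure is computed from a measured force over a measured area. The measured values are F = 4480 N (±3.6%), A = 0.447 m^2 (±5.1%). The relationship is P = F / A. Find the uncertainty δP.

626 Pa

Each factor contributes (exponent × relative error)² to (δP/P)²:
  (1·δF/F)² = (1×0.0360)² = 0.00130;  (-1·δA/A)² = (-1×0.0510)² = 0.00260
δP/P = √(0.00390) = 0.0624
P = 10000 Pa, so δP = 0.0624 × 10000 = 626 Pa.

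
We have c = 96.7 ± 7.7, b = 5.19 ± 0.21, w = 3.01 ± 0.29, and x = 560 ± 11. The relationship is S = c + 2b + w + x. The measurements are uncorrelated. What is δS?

13.4

Absolute uncertainties add in quadrature for a linear combination:
  (δc)² = 59.3;  (2·δb)² = 0.176;  (δw)² = 0.0841;  (δx)² = 121
δS = √(181) = 13.4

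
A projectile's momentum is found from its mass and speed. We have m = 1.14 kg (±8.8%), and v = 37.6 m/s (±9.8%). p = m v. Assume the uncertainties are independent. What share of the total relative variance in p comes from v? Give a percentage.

(δp/p)² = (1·δm/m)² + (1·δv/v)²
  m term: (1×0.0880)² = 0.00774
  v term: (1×0.0980)² = 0.00960
Total = 0.0173. Share from v = 0.00960/0.0173 = 0.554.

55.4%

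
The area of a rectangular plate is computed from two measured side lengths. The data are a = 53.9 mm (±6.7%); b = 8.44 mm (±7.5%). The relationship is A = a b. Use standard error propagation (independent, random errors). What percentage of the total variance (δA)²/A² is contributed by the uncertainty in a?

44.4%

(δA/A)² = (1·δa/a)² + (1·δb/b)²
  a term: (1×0.0670)² = 0.00449
  b term: (1×0.0750)² = 0.00562
Total = 0.0101. Share from a = 0.00449/0.0101 = 0.444.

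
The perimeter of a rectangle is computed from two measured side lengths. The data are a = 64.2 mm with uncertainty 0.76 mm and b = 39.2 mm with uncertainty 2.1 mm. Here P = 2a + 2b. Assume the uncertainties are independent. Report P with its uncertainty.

207 ± 4.47 mm

Each term contributes (cᵢ δxᵢ)² to (δP)²:
  (2·δa)² = 2.31;  (2·δb)² = 17.6
δP = √(20.0) = 4.47 mm
P = 207 mm.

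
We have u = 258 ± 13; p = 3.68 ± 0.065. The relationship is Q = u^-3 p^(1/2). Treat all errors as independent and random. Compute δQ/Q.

Products/powers → add relative errors in quadrature, weighted by exponent:
  (-3·δu/u)² = (-3×0.0504)² = 0.0229;  (½·δp/p)² = (0.5×0.0177)² = 7.8e-05
δQ/Q = √(0.0229) = 0.151

0.151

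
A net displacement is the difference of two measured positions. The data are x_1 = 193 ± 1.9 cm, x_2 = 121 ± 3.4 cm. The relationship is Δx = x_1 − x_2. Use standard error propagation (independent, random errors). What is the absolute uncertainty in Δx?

Absolute uncertainties add in quadrature for a linear combination:
  (δx_1)² = 3.61;  (δx_2)² = 11.6
δΔx = √(15.2) = 3.89 cm

3.89 cm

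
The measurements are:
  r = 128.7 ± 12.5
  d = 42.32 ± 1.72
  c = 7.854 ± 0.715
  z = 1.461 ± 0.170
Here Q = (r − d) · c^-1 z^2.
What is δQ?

Let u = r − d = 86.38. δu = √(δr² + δd²) = √(156 + 2.96) = 12.6, so δu/u = 0.146.
Q is then a monomial in u, c, z:
δQ/Q = √((δu/u)² + (-1·δc/c)² + (2·δz/z)²) = √(0.0213 + 0.00829 + 0.0542) = 0.289
Q = 23.48, so δQ = 0.289 × 23.48 = 6.80.

6.80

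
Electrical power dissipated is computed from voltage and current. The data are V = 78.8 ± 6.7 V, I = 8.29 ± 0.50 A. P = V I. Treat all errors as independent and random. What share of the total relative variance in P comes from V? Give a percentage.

(δP/P)² = (1·δV/V)² + (1·δI/I)²
  V term: (1×0.0850)² = 0.00723
  I term: (1×0.0603)² = 0.00364
Total = 0.0109. Share from V = 0.00723/0.0109 = 0.665.

66.5%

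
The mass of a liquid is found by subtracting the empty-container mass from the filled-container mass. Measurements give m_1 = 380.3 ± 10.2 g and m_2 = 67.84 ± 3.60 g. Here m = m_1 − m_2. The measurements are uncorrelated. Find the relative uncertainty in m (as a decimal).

Sums and differences: (δm)² = Σ (cᵢ δxᵢ)².
  (δm_1)² = 104;  (δm_2)² = 13.0
δm = √(117) = 10.8 g
m = 312.5 g, so δm/m = 10.8/312.5 = 0.0346.

0.0346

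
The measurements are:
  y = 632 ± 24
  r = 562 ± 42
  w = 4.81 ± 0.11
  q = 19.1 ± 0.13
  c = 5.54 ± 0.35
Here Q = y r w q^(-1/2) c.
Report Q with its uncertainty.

Relative error in a monomial: (δQ/Q)² = Σ (nᵢ · δxᵢ/xᵢ)².
  (1·δy/y)² = (1×0.0380)² = 0.00144;  (1·δr/r)² = (1×0.0747)² = 0.00559;  (1·δw/w)² = (1×0.0229)² = 0.000523;  (−½·δq/q)² = (-0.5×0.00681)² = 1.16e-05;  (1·δc/c)² = (1×0.0632)² = 0.00399
δQ/Q = √(0.0116) = 0.107
Q = 2.17e+06, so δQ = 0.107 × 2.17e+06 = 2.33e+05.

(2.17 ± 0.233) × 10^6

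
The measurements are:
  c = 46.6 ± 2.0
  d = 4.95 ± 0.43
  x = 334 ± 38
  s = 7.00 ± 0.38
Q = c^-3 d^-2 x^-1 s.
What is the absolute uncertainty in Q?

2.12e-09

Each factor contributes (exponent × relative error)² to (δQ/Q)²:
  (-3·δc/c)² = (-3×0.0429)² = 0.0166;  (-2·δd/d)² = (-2×0.0869)² = 0.0302;  (-1·δx/x)² = (-1×0.114)² = 0.0129;  (1·δs/s)² = (1×0.0543)² = 0.00295
δQ/Q = √(0.0627) = 0.250
Q = 8.45e-09, so δQ = 0.250 × 8.45e-09 = 2.12e-09.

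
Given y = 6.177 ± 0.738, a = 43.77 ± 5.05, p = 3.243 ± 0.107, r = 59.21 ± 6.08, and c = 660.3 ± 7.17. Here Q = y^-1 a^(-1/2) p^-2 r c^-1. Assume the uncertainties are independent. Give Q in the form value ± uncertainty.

(2.086 ± 0.377) × 10^-4

Products/powers → add relative errors in quadrature, weighted by exponent:
  (-1·δy/y)² = (-1×0.119)² = 0.0143;  (−½·δa/a)² = (-0.5×0.115)² = 0.00333;  (-2·δp/p)² = (-2×0.0330)² = 0.00435;  (1·δr/r)² = (1×0.103)² = 0.0105;  (-1·δc/c)² = (-1×0.0109)² = 0.000118
δQ/Q = √(0.0326) = 0.181
Q = 0.0002086, so δQ = 0.181 × 0.0002086 = 3.77e-05.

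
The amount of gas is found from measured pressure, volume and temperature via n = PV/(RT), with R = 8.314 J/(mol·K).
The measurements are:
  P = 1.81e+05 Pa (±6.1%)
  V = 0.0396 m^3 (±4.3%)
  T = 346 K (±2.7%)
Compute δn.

0.198 mol

For a monomial n ∝ P, V, T^-1, fractional errors add in quadrature:
  (1·δP/P)² = (1×0.0610)² = 0.00372;  (1·δV/V)² = (1×0.0430)² = 0.00185;  (-1·δT/T)² = (-1×0.0270)² = 0.000729
δn/n = √(0.00630) = 0.0794
n = 2.49 mol, so δn = 0.0794 × 2.49 = 0.198 mol.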